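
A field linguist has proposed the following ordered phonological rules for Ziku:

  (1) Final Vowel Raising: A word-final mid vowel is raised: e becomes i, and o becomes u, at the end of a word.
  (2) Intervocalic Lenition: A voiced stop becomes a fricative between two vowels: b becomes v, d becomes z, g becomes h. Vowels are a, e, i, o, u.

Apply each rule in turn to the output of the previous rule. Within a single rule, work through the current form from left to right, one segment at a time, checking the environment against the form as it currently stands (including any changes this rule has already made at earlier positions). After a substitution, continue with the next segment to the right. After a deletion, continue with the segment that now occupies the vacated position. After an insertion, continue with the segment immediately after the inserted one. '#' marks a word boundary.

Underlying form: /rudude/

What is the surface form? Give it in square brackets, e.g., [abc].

(1) Final Vowel Raising: [rudude] → [rududi]
(2) Intervocalic Lenition: [rududi] → [ruzuzi]

[ruzuzi]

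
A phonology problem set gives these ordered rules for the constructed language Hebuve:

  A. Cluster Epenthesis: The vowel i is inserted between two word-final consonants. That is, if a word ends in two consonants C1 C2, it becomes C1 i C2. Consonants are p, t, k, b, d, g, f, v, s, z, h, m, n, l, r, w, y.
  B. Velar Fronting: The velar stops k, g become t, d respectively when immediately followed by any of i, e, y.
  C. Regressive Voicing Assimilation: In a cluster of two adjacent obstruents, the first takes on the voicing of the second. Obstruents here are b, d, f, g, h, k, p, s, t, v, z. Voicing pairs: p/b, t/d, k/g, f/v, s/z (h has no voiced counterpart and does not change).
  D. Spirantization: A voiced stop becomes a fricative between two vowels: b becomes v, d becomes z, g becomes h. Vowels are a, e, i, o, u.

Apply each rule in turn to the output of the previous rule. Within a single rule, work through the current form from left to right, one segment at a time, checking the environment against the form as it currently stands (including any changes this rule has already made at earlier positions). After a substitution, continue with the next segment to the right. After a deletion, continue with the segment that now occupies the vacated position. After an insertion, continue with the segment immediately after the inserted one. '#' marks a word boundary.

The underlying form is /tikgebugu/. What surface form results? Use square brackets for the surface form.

[tigdevuhu]

A Cluster Epenthesis: no change — [tikgebugu]
B Velar Fronting: [tikgebugu] → [tikdebugu]
C Regressive Voicing Assimilation: [tikdebugu] → [tigdebugu]
D Spirantization: [tigdebugu] → [tigdevuhu]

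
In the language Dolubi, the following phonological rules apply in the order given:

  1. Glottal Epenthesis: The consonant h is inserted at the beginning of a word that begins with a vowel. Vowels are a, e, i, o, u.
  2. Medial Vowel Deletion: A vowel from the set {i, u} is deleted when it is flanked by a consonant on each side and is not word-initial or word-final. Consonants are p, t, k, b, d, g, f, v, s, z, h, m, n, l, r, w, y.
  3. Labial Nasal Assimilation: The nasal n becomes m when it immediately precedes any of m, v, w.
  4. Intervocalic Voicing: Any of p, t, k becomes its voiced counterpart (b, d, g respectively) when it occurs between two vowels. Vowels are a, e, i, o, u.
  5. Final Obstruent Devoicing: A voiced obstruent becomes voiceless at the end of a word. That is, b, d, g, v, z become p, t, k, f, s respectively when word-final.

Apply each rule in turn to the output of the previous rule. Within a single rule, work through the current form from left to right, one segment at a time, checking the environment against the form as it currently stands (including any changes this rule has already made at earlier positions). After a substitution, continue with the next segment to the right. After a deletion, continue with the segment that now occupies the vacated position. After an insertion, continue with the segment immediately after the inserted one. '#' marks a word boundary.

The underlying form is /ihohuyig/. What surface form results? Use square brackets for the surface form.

[hhohyk]

1 Glottal Epenthesis: [ihohuyig] → [hihohuyig]
2 Medial Vowel Deletion: [hihohuyig] → [hhohyg]
3 Labial Nasal Assimilation: no change — [hhohyg]
4 Intervocalic Voicing: no change — [hhohyg]
5 Final Obstruent Devoicing: [hhohyg] → [hhohyk]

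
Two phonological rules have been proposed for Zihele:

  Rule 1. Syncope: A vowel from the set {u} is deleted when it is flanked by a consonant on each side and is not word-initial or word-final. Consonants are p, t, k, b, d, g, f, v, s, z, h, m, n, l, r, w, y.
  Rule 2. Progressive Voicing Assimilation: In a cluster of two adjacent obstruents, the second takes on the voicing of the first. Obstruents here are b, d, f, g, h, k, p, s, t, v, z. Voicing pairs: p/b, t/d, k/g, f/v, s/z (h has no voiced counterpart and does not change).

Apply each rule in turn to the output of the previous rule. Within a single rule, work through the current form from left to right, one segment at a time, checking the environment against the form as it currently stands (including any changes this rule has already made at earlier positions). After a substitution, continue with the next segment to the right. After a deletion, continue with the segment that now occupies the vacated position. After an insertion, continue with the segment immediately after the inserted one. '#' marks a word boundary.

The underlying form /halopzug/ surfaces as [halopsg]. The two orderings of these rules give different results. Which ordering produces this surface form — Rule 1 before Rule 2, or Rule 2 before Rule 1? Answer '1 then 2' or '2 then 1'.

Order 1 then 2:
  1 Syncope: [halopzug] → [halopzg]
  2 Progressive Voicing Assimilation: [halopzg] → [halopsk]
  result: [halopsk]
Order 2 then 1:
  2 Progressive Voicing Assimilation: [halopzug] → [halopsug]
  1 Syncope: [halopsug] → [halopsg]
  result: [halopsg]

2 then 1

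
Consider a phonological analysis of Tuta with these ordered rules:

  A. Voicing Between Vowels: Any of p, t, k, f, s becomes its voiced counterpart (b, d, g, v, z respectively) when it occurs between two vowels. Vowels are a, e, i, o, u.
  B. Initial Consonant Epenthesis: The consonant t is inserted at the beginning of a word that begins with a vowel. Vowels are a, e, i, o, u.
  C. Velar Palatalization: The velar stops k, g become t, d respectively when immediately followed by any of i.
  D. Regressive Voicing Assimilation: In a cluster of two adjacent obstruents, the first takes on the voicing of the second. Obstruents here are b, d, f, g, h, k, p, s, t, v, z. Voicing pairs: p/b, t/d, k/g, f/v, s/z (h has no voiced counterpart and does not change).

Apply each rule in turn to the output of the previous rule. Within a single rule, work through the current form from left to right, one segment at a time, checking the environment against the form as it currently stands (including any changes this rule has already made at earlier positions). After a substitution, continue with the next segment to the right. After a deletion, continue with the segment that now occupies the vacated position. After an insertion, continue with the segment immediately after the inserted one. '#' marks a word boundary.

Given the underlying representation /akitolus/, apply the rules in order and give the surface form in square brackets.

[tadidolus]

A Voicing Between Vowels: [akitolus] → [agidolus]
B Initial Consonant Epenthesis: [agidolus] → [tagidolus]
C Velar Palatalization: [tagidolus] → [tadidolus]
D Regressive Voicing Assimilation: no change — [tadidolus]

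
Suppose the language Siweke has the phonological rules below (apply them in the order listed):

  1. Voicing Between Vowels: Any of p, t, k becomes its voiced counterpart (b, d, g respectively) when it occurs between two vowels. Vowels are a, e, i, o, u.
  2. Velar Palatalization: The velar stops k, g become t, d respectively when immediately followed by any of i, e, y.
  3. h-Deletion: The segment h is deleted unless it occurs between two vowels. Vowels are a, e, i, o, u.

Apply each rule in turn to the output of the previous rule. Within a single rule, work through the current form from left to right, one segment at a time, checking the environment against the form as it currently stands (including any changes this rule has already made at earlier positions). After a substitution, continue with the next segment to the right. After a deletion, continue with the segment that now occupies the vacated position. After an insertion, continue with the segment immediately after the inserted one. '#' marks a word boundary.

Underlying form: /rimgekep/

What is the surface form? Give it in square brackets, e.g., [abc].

[rimdedep]

1 Voicing Between Vowels: [rimgekep] → [rimgegep]
2 Velar Palatalization: [rimgegep] → [rimdedep]
3 h-Deletion: no change — [rimdedep]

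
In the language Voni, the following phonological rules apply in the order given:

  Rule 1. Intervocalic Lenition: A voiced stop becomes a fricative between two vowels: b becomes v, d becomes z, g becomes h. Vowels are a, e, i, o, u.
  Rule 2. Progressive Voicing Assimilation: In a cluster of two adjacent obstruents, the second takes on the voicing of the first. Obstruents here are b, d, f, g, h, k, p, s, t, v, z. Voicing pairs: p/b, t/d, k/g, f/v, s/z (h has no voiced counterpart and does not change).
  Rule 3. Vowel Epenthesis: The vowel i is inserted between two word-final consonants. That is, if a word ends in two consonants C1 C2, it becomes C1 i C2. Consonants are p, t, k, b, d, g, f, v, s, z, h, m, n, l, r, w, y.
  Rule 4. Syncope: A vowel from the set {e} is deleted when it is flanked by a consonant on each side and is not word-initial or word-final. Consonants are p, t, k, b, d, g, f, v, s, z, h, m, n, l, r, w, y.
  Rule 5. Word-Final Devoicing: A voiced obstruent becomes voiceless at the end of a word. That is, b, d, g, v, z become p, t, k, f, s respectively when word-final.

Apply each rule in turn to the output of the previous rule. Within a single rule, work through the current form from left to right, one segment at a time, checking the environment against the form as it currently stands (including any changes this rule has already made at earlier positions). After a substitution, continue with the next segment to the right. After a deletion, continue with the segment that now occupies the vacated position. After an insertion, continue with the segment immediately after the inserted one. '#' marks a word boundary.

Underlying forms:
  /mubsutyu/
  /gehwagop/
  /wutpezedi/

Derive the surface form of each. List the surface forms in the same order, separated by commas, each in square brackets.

[mubzutyu], [ghwahop], [wutpzzi]

/mubsutyu/:
  Rule 1 Intervocalic Lenition: no change — [mubsutyu]
  Rule 2 Progressive Voicing Assimilation: [mubsutyu] → [mubzutyu]
  Rule 3 Vowel Epenthesis: no change — [mubzutyu]
  Rule 4 Syncope: no change — [mubzutyu]
  Rule 5 Word-Final Devoicing: no change — [mubzutyu]
/gehwagop/:
  Rule 1 Intervocalic Lenition: [gehwagop] → [gehwahop]
  Rule 2 Progressive Voicing Assimilation: no change — [gehwahop]
  Rule 3 Vowel Epenthesis: no change — [gehwahop]
  Rule 4 Syncope: [gehwahop] → [ghwahop]
  Rule 5 Word-Final Devoicing: no change — [ghwahop]
/wutpezedi/:
  Rule 1 Intervocalic Lenition: [wutpezedi] → [wutpezezi]
  Rule 2 Progressive Voicing Assimilation: no change — [wutpezezi]
  Rule 3 Vowel Epenthesis: no change — [wutpezezi]
  Rule 4 Syncope: [wutpezezi] → [wutpzzi]
  Rule 5 Word-Final Devoicing: no change — [wutpzzi]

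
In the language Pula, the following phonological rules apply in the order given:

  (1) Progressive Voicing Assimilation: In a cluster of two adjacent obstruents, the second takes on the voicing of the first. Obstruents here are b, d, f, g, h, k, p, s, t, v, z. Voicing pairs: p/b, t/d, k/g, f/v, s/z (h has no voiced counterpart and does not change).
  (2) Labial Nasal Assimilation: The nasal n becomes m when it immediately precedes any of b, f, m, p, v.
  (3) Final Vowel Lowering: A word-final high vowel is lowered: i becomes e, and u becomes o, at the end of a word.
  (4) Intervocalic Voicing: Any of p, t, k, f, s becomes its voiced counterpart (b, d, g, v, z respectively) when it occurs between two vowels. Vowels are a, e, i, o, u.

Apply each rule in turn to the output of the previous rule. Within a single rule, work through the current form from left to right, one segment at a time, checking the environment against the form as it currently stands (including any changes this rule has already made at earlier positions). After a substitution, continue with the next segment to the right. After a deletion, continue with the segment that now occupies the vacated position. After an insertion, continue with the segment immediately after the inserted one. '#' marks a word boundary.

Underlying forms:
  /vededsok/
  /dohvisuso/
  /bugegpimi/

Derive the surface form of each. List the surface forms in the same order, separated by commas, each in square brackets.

[vededzok], [dohfizuzo], [bugegbime]

/vededsok/:
  (1) Progressive Voicing Assimilation: [vededsok] → [vededzok]
  (2) Labial Nasal Assimilation: no change — [vededzok]
  (3) Final Vowel Lowering: no change — [vededzok]
  (4) Intervocalic Voicing: no change — [vededzok]
/dohvisuso/:
  (1) Progressive Voicing Assimilation: [dohvisuso] → [dohfisuso]
  (2) Labial Nasal Assimilation: no change — [dohfisuso]
  (3) Final Vowel Lowering: no change — [dohfisuso]
  (4) Intervocalic Voicing: [dohfisuso] → [dohfizuzo]
/bugegpimi/:
  (1) Progressive Voicing Assimilation: [bugegpimi] → [bugegbimi]
  (2) Labial Nasal Assimilation: no change — [bugegbimi]
  (3) Final Vowel Lowering: [bugegbimi] → [bugegbime]
  (4) Intervocalic Voicing: no change — [bugegbime]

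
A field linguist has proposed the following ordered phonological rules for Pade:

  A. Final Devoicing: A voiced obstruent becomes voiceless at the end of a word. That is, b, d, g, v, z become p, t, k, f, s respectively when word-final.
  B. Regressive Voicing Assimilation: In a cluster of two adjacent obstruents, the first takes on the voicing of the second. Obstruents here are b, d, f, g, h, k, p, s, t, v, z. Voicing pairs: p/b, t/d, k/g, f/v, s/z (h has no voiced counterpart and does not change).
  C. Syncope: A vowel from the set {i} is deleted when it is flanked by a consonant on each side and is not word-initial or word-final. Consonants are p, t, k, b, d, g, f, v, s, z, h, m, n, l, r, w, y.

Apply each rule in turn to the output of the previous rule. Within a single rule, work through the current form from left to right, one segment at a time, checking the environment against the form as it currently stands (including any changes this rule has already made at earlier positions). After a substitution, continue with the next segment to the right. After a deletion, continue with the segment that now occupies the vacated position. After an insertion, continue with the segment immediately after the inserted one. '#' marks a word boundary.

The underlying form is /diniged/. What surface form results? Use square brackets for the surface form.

[dnget]

A Final Devoicing: [diniged] → [diniget]
B Regressive Voicing Assimilation: no change — [diniget]
C Syncope: [diniget] → [dnget]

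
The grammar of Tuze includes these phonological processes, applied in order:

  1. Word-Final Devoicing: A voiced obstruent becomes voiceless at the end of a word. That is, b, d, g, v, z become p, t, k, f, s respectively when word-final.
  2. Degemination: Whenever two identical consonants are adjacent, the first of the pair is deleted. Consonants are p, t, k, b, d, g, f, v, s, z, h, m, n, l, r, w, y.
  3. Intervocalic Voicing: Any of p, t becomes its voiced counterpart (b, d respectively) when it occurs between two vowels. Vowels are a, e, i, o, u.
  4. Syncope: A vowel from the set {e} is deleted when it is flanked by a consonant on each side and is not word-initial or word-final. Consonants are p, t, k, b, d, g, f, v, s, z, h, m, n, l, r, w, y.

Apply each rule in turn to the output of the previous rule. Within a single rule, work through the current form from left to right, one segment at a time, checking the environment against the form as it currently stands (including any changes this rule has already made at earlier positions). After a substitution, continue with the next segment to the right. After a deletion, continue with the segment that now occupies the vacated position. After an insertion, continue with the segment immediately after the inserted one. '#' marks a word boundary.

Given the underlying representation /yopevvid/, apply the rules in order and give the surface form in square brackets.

[yobvit]

1 Word-Final Devoicing: [yopevvid] → [yopevvit]
2 Degemination: [yopevvit] → [yopevit]
3 Intervocalic Voicing: [yopevit] → [yobevit]
4 Syncope: [yobevit] → [yobvit]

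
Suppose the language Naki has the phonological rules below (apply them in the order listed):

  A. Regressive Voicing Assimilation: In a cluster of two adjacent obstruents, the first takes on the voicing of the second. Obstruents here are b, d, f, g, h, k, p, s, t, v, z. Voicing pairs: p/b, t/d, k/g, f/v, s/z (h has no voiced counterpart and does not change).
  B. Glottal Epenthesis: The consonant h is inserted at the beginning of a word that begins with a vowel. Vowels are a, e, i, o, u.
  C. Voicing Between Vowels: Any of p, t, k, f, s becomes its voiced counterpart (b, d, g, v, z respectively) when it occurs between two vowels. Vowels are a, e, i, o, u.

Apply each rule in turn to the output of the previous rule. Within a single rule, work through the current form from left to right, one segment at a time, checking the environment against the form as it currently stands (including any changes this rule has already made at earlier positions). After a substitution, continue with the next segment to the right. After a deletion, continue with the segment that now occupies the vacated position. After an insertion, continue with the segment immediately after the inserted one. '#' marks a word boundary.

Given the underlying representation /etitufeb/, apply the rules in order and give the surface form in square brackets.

A Regressive Voicing Assimilation: no change — [etitufeb]
B Glottal Epenthesis: [etitufeb] → [hetitufeb]
C Voicing Between Vowels: [hetitufeb] → [hediduveb]

[hediduveb]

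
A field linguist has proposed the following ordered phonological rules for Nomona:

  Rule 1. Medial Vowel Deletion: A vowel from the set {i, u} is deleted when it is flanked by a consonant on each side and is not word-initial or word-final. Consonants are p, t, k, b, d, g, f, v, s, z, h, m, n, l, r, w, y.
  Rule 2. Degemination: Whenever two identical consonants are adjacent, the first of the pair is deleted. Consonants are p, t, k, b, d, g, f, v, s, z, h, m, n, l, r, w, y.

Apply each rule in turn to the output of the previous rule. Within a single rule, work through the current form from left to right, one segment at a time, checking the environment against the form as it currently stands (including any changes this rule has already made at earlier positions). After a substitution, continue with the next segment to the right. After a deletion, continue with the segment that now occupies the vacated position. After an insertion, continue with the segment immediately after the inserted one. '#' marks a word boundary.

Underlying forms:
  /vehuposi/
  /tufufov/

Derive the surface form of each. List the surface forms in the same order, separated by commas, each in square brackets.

[vehposi], [tfov]

/vehuposi/:
  Rule 1 Medial Vowel Deletion: [vehuposi] → [vehposi]
  Rule 2 Degemination: no change — [vehposi]
/tufufov/:
  Rule 1 Medial Vowel Deletion: [tufufov] → [tffov]
  Rule 2 Degemination: [tffov] → [tfov]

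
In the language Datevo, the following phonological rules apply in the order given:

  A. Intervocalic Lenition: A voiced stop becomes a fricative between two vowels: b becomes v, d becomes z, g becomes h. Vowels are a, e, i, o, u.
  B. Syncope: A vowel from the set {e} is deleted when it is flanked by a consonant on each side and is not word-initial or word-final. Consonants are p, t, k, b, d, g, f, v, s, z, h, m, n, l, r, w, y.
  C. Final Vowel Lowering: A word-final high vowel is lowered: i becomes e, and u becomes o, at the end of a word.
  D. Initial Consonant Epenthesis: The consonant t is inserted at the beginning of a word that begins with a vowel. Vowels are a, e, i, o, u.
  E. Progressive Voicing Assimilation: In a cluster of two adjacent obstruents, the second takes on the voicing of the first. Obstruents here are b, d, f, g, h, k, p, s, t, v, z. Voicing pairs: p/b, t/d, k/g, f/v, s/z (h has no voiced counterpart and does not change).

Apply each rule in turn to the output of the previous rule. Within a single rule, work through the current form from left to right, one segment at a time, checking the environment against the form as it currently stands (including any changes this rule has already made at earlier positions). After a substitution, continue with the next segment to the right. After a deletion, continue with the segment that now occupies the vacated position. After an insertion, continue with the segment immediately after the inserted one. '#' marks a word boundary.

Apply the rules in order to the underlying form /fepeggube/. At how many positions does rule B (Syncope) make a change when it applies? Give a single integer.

2

A Intervocalic Lenition: [fepeggube] → [fepegguve]
B Syncope: [fepegguve] → [fpgguve]
C Final Vowel Lowering: no change — [fpgguve]
D Initial Consonant Epenthesis: no change — [fpgguve]
E Progressive Voicing Assimilation: [fpgguve] → [fpkkuve]
Rule B changed 2 position(s).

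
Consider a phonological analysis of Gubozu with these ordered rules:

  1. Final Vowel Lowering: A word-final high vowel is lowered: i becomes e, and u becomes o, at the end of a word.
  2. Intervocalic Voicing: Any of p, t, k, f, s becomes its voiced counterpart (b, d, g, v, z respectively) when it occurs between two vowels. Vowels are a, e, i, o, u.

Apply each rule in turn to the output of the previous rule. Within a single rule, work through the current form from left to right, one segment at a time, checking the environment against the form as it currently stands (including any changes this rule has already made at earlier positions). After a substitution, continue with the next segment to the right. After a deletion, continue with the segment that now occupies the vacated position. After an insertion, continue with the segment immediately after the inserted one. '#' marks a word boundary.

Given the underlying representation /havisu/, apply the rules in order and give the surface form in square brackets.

1 Final Vowel Lowering: [havisu] → [haviso]
2 Intervocalic Voicing: [haviso] → [havizo]

[havizo]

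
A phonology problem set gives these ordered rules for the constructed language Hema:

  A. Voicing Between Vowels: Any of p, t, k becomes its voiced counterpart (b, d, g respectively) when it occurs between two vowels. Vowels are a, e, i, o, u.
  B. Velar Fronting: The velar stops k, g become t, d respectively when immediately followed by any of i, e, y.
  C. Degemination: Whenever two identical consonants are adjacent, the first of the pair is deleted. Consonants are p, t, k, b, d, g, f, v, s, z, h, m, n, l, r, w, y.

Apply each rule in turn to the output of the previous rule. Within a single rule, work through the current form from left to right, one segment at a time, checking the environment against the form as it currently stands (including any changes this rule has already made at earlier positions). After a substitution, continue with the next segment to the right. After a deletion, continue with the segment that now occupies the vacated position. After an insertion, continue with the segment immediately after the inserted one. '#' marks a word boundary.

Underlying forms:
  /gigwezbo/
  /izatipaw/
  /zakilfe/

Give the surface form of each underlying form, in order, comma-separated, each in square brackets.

[digwezbo], [izadibaw], [zadilfe]

/gigwezbo/:
  A Voicing Between Vowels: no change — [gigwezbo]
  B Velar Fronting: [gigwezbo] → [digwezbo]
  C Degemination: no change — [digwezbo]
/izatipaw/:
  A Voicing Between Vowels: [izatipaw] → [izadibaw]
  B Velar Fronting: no change — [izadibaw]
  C Degemination: no change — [izadibaw]
/zakilfe/:
  A Voicing Between Vowels: [zakilfe] → [zagilfe]
  B Velar Fronting: [zagilfe] → [zadilfe]
  C Degemination: no change — [zadilfe]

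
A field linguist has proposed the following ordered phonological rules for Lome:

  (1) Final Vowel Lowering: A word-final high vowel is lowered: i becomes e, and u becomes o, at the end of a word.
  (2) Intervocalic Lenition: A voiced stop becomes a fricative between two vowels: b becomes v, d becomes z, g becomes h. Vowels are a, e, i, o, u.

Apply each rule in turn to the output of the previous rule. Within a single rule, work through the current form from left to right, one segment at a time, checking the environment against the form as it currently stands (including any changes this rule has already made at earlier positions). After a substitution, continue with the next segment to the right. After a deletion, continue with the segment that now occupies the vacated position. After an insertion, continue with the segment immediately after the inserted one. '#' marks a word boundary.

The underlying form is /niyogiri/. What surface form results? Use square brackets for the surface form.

(1) Final Vowel Lowering: [niyogiri] → [niyogire]
(2) Intervocalic Lenition: [niyogire] → [niyohire]

[niyohire]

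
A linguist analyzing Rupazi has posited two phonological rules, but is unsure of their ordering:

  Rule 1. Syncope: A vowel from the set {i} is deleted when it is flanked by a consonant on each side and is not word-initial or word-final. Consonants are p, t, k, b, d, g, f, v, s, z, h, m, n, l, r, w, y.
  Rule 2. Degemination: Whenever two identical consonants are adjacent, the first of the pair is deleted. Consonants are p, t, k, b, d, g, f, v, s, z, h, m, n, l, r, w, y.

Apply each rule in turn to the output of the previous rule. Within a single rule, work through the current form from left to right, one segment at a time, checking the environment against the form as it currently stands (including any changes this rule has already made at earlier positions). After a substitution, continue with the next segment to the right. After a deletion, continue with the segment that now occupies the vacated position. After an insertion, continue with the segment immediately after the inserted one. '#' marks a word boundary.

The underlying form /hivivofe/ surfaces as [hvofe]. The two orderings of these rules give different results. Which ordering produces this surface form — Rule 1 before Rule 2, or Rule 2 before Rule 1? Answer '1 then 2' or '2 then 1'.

1 then 2

Order 1 then 2:
  1 Syncope: [hivivofe] → [hvvofe]
  2 Degemination: [hvvofe] → [hvofe]
  result: [hvofe]
Order 2 then 1:
  2 Degemination: no change — [hivivofe]
  1 Syncope: [hivivofe] → [hvvofe]
  result: [hvvofe]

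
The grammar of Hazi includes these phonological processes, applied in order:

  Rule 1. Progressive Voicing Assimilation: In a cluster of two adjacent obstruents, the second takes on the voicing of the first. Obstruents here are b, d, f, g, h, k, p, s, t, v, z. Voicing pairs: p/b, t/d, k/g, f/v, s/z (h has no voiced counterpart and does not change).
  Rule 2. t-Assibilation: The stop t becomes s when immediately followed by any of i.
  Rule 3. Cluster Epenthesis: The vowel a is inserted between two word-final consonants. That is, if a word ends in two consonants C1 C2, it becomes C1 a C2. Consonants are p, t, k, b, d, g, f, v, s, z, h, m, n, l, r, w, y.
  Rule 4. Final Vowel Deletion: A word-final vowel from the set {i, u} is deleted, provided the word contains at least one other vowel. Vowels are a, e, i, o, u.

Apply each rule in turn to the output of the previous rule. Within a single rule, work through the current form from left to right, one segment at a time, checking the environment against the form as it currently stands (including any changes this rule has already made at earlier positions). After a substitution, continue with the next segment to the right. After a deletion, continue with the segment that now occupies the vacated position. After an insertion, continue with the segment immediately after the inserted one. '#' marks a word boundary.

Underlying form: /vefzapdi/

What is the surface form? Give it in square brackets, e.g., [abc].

[vefsaps]

Rule 1 Progressive Voicing Assimilation: [vefzapdi] → [vefsapti]
Rule 2 t-Assibilation: [vefsapti] → [vefsapsi]
Rule 3 Cluster Epenthesis: no change — [vefsapsi]
Rule 4 Final Vowel Deletion: [vefsapsi] → [vefsaps]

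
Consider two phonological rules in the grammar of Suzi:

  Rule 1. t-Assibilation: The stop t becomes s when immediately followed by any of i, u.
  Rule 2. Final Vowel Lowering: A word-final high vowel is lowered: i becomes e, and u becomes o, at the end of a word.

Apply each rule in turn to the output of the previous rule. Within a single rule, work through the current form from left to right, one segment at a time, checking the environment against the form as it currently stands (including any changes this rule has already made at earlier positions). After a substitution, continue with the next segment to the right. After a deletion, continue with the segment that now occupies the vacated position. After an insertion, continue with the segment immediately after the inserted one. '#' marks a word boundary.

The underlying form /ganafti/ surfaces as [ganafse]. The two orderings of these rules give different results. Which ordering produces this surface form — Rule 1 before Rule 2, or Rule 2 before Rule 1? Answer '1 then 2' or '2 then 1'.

Order 1 then 2:
  1 t-Assibilation: [ganafti] → [ganafsi]
  2 Final Vowel Lowering: [ganafsi] → [ganafse]
  result: [ganafse]
Order 2 then 1:
  2 Final Vowel Lowering: [ganafti] → [ganafte]
  1 t-Assibilation: no change — [ganafte]
  result: [ganafte]

1 then 2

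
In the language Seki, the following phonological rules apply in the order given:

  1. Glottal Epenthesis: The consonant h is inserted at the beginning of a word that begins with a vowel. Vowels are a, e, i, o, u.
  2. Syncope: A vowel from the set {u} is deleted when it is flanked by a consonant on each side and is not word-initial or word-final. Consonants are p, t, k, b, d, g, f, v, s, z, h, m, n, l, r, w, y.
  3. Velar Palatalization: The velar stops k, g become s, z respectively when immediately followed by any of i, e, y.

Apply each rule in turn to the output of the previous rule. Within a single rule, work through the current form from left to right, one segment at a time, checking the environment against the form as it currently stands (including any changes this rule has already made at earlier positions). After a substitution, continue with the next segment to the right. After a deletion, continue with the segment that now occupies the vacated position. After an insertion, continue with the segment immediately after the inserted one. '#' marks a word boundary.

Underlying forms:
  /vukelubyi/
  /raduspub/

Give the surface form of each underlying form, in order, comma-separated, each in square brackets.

[vselbyi], [radspb]

/vukelubyi/:
  1 Glottal Epenthesis: no change — [vukelubyi]
  2 Syncope: [vukelubyi] → [vkelbyi]
  3 Velar Palatalization: [vkelbyi] → [vselbyi]
/raduspub/:
  1 Glottal Epenthesis: no change — [raduspub]
  2 Syncope: [raduspub] → [radspb]
  3 Velar Palatalization: no change — [radspb]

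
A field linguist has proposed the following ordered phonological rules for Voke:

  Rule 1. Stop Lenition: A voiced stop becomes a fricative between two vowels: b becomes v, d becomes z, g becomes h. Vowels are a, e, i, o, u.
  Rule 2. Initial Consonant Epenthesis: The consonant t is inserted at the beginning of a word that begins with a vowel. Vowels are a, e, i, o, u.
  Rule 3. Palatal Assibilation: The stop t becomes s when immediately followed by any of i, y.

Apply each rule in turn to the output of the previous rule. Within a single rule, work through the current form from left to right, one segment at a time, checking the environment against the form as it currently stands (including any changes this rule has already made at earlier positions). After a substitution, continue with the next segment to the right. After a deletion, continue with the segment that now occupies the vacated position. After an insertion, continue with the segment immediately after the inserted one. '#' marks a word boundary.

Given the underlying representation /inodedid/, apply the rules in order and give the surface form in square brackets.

[sinozezid]

Rule 1 Stop Lenition: [inodedid] → [inozezid]
Rule 2 Initial Consonant Epenthesis: [inozezid] → [tinozezid]
Rule 3 Palatal Assibilation: [tinozezid] → [sinozezid]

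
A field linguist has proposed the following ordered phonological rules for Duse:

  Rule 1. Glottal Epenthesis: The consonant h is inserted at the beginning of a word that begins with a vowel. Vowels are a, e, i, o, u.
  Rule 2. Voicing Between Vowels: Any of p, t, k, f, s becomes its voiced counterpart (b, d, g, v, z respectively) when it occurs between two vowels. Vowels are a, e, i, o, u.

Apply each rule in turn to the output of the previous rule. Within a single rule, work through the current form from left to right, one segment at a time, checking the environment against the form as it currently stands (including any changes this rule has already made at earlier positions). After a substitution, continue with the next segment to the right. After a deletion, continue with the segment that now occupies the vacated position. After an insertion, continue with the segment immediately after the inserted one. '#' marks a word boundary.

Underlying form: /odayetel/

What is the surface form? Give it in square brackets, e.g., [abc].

[hodayedel]

Rule 1 Glottal Epenthesis: [odayetel] → [hodayetel]
Rule 2 Voicing Between Vowels: [hodayetel] → [hodayedel]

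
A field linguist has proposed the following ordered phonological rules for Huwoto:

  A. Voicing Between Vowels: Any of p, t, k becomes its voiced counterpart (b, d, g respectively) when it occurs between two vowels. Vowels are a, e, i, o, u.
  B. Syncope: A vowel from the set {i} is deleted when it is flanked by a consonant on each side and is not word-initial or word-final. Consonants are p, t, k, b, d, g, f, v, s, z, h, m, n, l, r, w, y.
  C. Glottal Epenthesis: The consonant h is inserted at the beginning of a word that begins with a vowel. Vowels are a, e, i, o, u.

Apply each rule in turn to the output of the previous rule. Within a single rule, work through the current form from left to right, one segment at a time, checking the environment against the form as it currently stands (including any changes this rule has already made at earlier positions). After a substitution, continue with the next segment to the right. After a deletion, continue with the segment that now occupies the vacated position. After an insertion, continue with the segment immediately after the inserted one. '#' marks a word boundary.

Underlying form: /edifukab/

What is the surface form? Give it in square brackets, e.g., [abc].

A Voicing Between Vowels: [edifukab] → [edifugab]
B Syncope: [edifugab] → [edfugab]
C Glottal Epenthesis: [edfugab] → [hedfugab]

[hedfugab]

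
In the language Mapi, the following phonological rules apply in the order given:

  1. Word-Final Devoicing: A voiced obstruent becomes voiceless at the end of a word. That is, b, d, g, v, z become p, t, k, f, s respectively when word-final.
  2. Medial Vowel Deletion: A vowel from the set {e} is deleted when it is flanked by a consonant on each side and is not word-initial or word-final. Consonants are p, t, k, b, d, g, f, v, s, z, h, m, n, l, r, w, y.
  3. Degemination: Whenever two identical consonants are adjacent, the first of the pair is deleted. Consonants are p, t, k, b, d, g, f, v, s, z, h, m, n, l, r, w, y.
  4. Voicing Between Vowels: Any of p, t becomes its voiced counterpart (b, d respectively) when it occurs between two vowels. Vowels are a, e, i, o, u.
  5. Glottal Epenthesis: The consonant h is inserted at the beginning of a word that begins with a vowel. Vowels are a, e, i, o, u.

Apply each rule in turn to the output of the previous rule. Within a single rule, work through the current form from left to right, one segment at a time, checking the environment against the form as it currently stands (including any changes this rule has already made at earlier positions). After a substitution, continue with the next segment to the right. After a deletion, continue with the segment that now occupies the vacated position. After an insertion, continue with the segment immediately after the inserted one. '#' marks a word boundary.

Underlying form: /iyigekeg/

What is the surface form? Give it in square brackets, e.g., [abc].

1 Word-Final Devoicing: [iyigekeg] → [iyigekek]
2 Medial Vowel Deletion: [iyigekek] → [iyigkk]
3 Degemination: [iyigkk] → [iyigk]
4 Voicing Between Vowels: no change — [iyigk]
5 Glottal Epenthesis: [iyigk] → [hiyigk]

[hiyigk]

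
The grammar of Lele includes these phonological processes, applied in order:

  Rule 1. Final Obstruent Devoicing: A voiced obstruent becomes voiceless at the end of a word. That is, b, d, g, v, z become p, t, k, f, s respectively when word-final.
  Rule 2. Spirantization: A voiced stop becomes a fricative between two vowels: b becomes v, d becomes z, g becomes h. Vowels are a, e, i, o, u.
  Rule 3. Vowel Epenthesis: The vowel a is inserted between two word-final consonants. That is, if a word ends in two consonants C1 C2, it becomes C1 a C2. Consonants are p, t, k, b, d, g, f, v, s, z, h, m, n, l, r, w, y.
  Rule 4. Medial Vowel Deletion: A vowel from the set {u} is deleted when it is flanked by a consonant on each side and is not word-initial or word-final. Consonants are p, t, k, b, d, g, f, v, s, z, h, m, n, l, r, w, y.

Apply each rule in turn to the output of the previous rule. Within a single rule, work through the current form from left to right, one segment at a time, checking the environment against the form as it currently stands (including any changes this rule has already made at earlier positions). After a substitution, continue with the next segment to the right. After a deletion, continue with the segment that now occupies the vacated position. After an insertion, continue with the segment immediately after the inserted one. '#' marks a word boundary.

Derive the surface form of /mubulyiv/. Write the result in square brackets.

Rule 1 Final Obstruent Devoicing: [mubulyiv] → [mubulyif]
Rule 2 Spirantization: [mubulyif] → [muvulyif]
Rule 3 Vowel Epenthesis: no change — [muvulyif]
Rule 4 Medial Vowel Deletion: [muvulyif] → [mvlyif]

[mvlyif]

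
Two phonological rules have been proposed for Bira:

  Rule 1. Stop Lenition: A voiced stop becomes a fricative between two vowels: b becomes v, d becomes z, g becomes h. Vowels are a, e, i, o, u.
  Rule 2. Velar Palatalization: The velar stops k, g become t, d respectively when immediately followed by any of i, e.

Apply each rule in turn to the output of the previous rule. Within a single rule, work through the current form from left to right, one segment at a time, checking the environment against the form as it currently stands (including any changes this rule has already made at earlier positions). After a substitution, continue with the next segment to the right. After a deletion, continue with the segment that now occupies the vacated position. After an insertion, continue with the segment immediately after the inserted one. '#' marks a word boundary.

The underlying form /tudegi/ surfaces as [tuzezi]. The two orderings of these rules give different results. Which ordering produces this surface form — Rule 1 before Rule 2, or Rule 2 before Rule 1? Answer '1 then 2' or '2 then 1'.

Order 1 then 2:
  1 Stop Lenition: [tudegi] → [tuzehi]
  2 Velar Palatalization: no change — [tuzehi]
  result: [tuzehi]
Order 2 then 1:
  2 Velar Palatalization: [tudegi] → [tudedi]
  1 Stop Lenition: [tudedi] → [tuzezi]
  result: [tuzezi]

2 then 1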